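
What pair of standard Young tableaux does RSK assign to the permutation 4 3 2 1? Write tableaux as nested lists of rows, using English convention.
Insert each entry of the permutation into P by Schensted row insertion, recording in Q the position of each new cell.

Insert 4: appended to row 1. P = [[4]].
Insert 3: 3 bumps 4 from row 1; 4 starts row 2. P = [[3], [4]].
Insert 2: 2 bumps 3 from row 1; 3 bumps 4 from row 2; 4 starts row 3. P = [[2], [3], [4]].
Insert 1: 1 bumps 2 from row 1; 2 bumps 3 from row 2; 3 bumps 4 from row 3; 4 starts row 4. P = [[1], [2], [3], [4]].

So P = [[1], [2], [3], [4]], Q = [[1], [2], [3], [4]].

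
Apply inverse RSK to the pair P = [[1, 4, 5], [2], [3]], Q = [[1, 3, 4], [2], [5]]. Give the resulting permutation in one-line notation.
3 2 4 5 1

Reverse the RSK construction: for i from n down to 1, find the cell of Q containing i, remove the entry at that cell from P, and reverse-bump it up through P; the value ejected from row 1 is w(i).

Step i=5: Q has 5 at row 3, column 1; remove 3 from row 3 of P and reverse-bump: 3 enters row 2 and ejects 2; 2 enters row 1 and ejects 1. So w(5) = 1. P is now [[2, 4, 5], [3]].
Step i=4: Q has 4 at row 1, column 3; remove that cell from P, ejecting 5. So w(4) = 5. P is now [[2, 4], [3]].
Step i=3: Q has 3 at row 1, column 2; remove that cell from P, ejecting 4. So w(3) = 4. P is now [[2], [3]].
Step i=2: Q has 2 at row 2, column 1; remove 3 from row 2 of P and reverse-bump: 3 enters row 1 and ejects 2. So w(2) = 2. P is now [[3]].
Step i=1: Q has 1 at row 1, column 1; remove that cell from P, ejecting 3. So w(1) = 3. P is now [].

So w = 3 2 4 5 1.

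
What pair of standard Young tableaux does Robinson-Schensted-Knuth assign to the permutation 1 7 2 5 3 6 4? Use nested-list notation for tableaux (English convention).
Insert each entry of the permutation into P by Schensted row insertion, recording in Q the position of each new cell.

Insert 1: appended to row 1. P = [[1]], Q = [[1]].
Insert 7: appended to row 1. P = [[1, 7]], Q = [[1, 2]].
Insert 2: 2 bumps 7 from row 1; 7 starts row 2. P = [[1, 2], [7]], Q = [[1, 2], [3]].
Insert 5: appended to row 1. P = [[1, 2, 5], [7]], Q = [[1, 2, 4], [3]].
Insert 3: 3 bumps 5 from row 1; 5 bumps 7 from row 2; 7 starts row 3. P = [[1, 2, 3], [5], [7]], Q = [[1, 2, 4], [3], [5]].
Insert 6: appended to row 1. P = [[1, 2, 3, 6], [5], [7]], Q = [[1, 2, 4, 6], [3], [5]].
Insert 4: 4 bumps 6 from row 1; 6 appends to row 2. P = [[1, 2, 3, 4], [5, 6], [7]], Q = [[1, 2, 4, 6], [3, 7], [5]].

So P = [[1, 2, 3, 4], [5, 6], [7]], Q = [[1, 2, 4, 6], [3, 7], [5]].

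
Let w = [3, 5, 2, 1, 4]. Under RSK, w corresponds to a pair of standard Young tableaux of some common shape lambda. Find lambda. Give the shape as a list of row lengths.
[2, 2, 1]

Row-insert each entry into an empty tableau.

After inserting 3: P = [[3]].
After inserting 5: P = [[3, 5]].
After inserting 2: P = [[2, 5], [3]].
After inserting 1: P = [[1, 5], [2], [3]].
After inserting 4: P = [[1, 4], [2, 5], [3]].

The final insertion tableau P = [[1, 4], [2, 5], [3]] has shape [2, 2, 1].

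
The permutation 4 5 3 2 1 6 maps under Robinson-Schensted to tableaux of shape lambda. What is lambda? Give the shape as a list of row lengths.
RSK row insertion gives P = [[1, 5, 6], [2], [3], [4]], which has shape [3, 1, 1, 1].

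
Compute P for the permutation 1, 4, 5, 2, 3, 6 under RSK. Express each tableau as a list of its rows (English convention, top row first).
After inserting 1: P = [[1]].
After inserting 4: P = [[1, 4]].
After inserting 5: P = [[1, 4, 5]].
After inserting 2: P = [[1, 2, 5], [4]].
After inserting 3: P = [[1, 2, 3], [4, 5]].
After inserting 6: P = [[1, 2, 3, 6], [4, 5]].

So P = [[1, 2, 3, 6], [4, 5]].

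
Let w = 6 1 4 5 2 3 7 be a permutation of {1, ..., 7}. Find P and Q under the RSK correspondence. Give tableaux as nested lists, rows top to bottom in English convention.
Insert each entry of the permutation into P by Schensted row insertion, recording in Q the position of each new cell.

After inserting 6: P = [[6]].
After inserting 1: P = [[1], [6]].
After inserting 4: P = [[1, 4], [6]].
After inserting 5: P = [[1, 4, 5], [6]].
After inserting 2: P = [[1, 2, 5], [4], [6]].
After inserting 3: P = [[1, 2, 3], [4, 5], [6]].
After inserting 7: P = [[1, 2, 3, 7], [4, 5], [6]].

So P = [[1, 2, 3, 7], [4, 5], [6]], Q = [[1, 3, 4, 7], [2, 6], [5]].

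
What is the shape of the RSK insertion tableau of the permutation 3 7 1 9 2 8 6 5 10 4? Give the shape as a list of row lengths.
RSK row insertion gives P = [[1, 2, 4, 10], [3, 5, 8], [6], [7], [9]], which has shape [4, 3, 1, 1, 1].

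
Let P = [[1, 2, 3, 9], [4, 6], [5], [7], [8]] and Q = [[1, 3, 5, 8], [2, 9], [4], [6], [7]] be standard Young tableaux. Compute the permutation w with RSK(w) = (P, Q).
8 1 7 5 6 4 2 9 3

Reverse RSK: for i = n, n-1, ..., 1, locate i in Q, remove the corresponding corner cell from P, and reverse-bump its entry up through P; the value ejected from row 1 is w(i).

So w = 8 1 7 5 6 4 2 9 3.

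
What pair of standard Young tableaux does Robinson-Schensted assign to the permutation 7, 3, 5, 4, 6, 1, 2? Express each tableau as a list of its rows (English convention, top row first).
Insert each entry of the permutation into P by Schensted row insertion, recording in Q the position of each new cell.

Insert 7: appended to row 1. P = [[7]].
Insert 3: 3 bumps 7 from row 1; 7 starts row 2. P = [[3], [7]].
Insert 5: appended to row 1. P = [[3, 5], [7]].
Insert 4: 4 bumps 5 from row 1; 5 bumps 7 from row 2; 7 starts row 3. P = [[3, 4], [5], [7]].
Insert 6: appended to row 1. P = [[3, 4, 6], [5], [7]].
Insert 1: 1 bumps 3 from row 1; 3 bumps 5 from row 2; 5 bumps 7 from row 3; 7 starts row 4. P = [[1, 4, 6], [3], [5], [7]].
Insert 2: 2 bumps 4 from row 1; 4 appends to row 2. P = [[1, 2, 6], [3, 4], [5], [7]].

So P = [[1, 2, 6], [3, 4], [5], [7]], Q = [[1, 3, 5], [2, 7], [4], [6]].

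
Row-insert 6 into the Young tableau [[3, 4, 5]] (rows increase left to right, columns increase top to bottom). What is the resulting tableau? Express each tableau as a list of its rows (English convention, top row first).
[[3, 4, 5, 6]]

6 is larger than every entry of row 1, so it is appended to row 1. The new tableau is [[3, 4, 5, 6]].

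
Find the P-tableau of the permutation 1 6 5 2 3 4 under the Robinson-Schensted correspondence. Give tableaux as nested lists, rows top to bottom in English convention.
P = [[1, 2, 3, 4], [5], [6]]

Insert 1: appended to row 1. P = [[1]].
Insert 6: appended to row 1. P = [[1, 6]].
Insert 5: 5 bumps 6 from row 1; 6 starts row 2. P = [[1, 5], [6]].
Insert 2: 2 bumps 5 from row 1; 5 bumps 6 from row 2; 6 starts row 3. P = [[1, 2], [5], [6]].
Insert 3: appended to row 1. P = [[1, 2, 3], [5], [6]].
Insert 4: appended to row 1. P = [[1, 2, 3, 4], [5], [6]].

So P = [[1, 2, 3, 4], [5], [6]].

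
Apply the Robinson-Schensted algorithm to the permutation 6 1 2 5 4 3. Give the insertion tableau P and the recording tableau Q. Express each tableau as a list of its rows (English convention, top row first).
P = [[1, 2, 3], [4], [5], [6]], Q = [[1, 3, 4], [2], [5], [6]]

Insert each entry of the permutation into P by Schensted row insertion, recording in Q the position of each new cell.

Insert 6: appended to row 1. P = [[6]], Q = [[1]].
Insert 1: 1 bumps 6 from row 1; 6 starts row 2. P = [[1], [6]], Q = [[1], [2]].
Insert 2: appended to row 1. P = [[1, 2], [6]], Q = [[1, 3], [2]].
Insert 5: appended to row 1. P = [[1, 2, 5], [6]], Q = [[1, 3, 4], [2]].
Insert 4: 4 bumps 5 from row 1; 5 bumps 6 from row 2; 6 starts row 3. P = [[1, 2, 4], [5], [6]], Q = [[1, 3, 4], [2], [5]].
Insert 3: 3 bumps 4 from row 1; 4 bumps 5 from row 2; 5 bumps 6 from row 3; 6 starts row 4. P = [[1, 2, 3], [4], [5], [6]], Q = [[1, 3, 4], [2], [5], [6]].

So P = [[1, 2, 3], [4], [5], [6]], Q = [[1, 3, 4], [2], [5], [6]].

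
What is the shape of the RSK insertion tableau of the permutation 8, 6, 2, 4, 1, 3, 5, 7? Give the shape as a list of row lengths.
Row-insert each entry into an empty tableau.

After inserting 8: P = [[8]].
After inserting 6: P = [[6], [8]].
After inserting 2: P = [[2], [6], [8]].
After inserting 4: P = [[2, 4], [6], [8]].
After inserting 1: P = [[1, 4], [2], [6], [8]].
After inserting 3: P = [[1, 3], [2, 4], [6], [8]].
After inserting 5: P = [[1, 3, 5], [2, 4], [6], [8]].
After inserting 7: P = [[1, 3, 5, 7], [2, 4], [6], [8]].

The final insertion tableau P = [[1, 3, 5, 7], [2, 4], [6], [8]] has shape [4, 2, 1, 1].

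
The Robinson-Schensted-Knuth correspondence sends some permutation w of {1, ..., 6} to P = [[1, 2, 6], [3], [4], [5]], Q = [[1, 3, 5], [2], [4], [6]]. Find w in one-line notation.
Reverse RSK: for i = n, n-1, ..., 1, locate i in Q, remove the corresponding corner cell from P, and reverse-bump its entry up through P; the value ejected from row 1 is w(i).

So w = 5 1 4 3 6 2.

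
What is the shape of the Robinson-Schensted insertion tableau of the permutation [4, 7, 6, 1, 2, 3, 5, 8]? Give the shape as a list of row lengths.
[5, 2, 1]

Row-insert each entry into an empty tableau.

After inserting 4: P = [[4]].
After inserting 7: P = [[4, 7]].
After inserting 6: P = [[4, 6], [7]].
After inserting 1: P = [[1, 6], [4], [7]].
After inserting 2: P = [[1, 2], [4, 6], [7]].
After inserting 3: P = [[1, 2, 3], [4, 6], [7]].
After inserting 5: P = [[1, 2, 3, 5], [4, 6], [7]].
After inserting 8: P = [[1, 2, 3, 5, 8], [4, 6], [7]].

The final insertion tableau P = [[1, 2, 3, 5, 8], [4, 6], [7]] has shape [5, 2, 1].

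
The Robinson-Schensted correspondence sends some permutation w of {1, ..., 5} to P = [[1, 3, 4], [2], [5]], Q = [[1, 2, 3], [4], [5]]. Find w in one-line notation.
Reverse the RSK construction: for i from n down to 1, find the cell of Q containing i, remove the entry at that cell from P, and reverse-bump it up through P; the value ejected from row 1 is w(i).

Step i=5: Q has 5 at row 3, column 1; remove 5 from row 3 of P and reverse-bump: 5 enters row 2 and ejects 2; 2 enters row 1 and ejects 1. So w(5) = 1. P is now [[2, 3, 4], [5]].
Step i=4: Q has 4 at row 2, column 1; remove 5 from row 2 of P and reverse-bump: 5 enters row 1 and ejects 4. So w(4) = 4. P is now [[2, 3, 5]].
Step i=3: Q has 3 at row 1, column 3; remove that cell from P, ejecting 5. So w(3) = 5. P is now [[2, 3]].
Step i=2: Q has 2 at row 1, column 2; remove that cell from P, ejecting 3. So w(2) = 3. P is now [[2]].
Step i=1: Q has 1 at row 1, column 1; remove that cell from P, ejecting 2. So w(1) = 2. P is now [].

So w = 2 3 5 4 1.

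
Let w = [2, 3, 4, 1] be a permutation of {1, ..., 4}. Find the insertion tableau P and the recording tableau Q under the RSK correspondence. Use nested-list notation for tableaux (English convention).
P = [[1, 3, 4], [2]], Q = [[1, 2, 3], [4]]

Insert each entry of the permutation into P by Schensted row insertion, recording in Q the position of each new cell.

Insert 2: appended to row 1. P = [[2]].
Insert 3: appended to row 1. P = [[2, 3]].
Insert 4: appended to row 1. P = [[2, 3, 4]].
Insert 1: 1 bumps 2 from row 1; 2 starts row 2. P = [[1, 3, 4], [2]].

So P = [[1, 3, 4], [2]], Q = [[1, 2, 3], [4]].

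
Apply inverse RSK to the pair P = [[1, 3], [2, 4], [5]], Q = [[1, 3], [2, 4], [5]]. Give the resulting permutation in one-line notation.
Reverse the RSK construction: for i from n down to 1, find the cell of Q containing i, remove the entry at that cell from P, and reverse-bump it up through P; the value ejected from row 1 is w(i).

Step i=5: Q has 5 at row 3, column 1; remove 5 from row 3 of P and reverse-bump: 5 enters row 2 and ejects 4; 4 enters row 1 and ejects 3. So w(5) = 3. P is now [[1, 4], [2, 5]].
Step i=4: Q has 4 at row 2, column 2; remove 5 from row 2 of P and reverse-bump: 5 enters row 1 and ejects 4. So w(4) = 4. P is now [[1, 5], [2]].
Step i=3: Q has 3 at row 1, column 2; remove that cell from P, ejecting 5. So w(3) = 5. P is now [[1], [2]].
Step i=2: Q has 2 at row 2, column 1; remove 2 from row 2 of P and reverse-bump: 2 enters row 1 and ejects 1. So w(2) = 1. P is now [[2]].
Step i=1: Q has 1 at row 1, column 1; remove that cell from P, ejecting 2. So w(1) = 2. P is now [].

So w = 2 1 5 4 3.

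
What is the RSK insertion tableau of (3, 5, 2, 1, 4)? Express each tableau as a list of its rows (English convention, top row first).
P = [[1, 4], [2, 5], [3]]

Insert 3: appended to row 1. P = [[3]].
Insert 5: appended to row 1. P = [[3, 5]].
Insert 2: 2 bumps 3 from row 1; 3 starts row 2. P = [[2, 5], [3]].
Insert 1: 1 bumps 2 from row 1; 2 bumps 3 from row 2; 3 starts row 3. P = [[1, 5], [2], [3]].
Insert 4: 4 bumps 5 from row 1; 5 appends to row 2. P = [[1, 4], [2, 5], [3]].

So P = [[1, 4], [2, 5], [3]].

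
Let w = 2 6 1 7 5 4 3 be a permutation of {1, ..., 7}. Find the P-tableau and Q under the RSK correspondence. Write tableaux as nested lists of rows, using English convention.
Insert each entry of the permutation into P by Schensted row insertion, recording in Q the position of each new cell.

Insert 2: appended to row 1. P = [[2]], Q = [[1]].
Insert 6: appended to row 1. P = [[2, 6]], Q = [[1, 2]].
Insert 1: 1 bumps 2 from row 1; 2 starts row 2. P = [[1, 6], [2]], Q = [[1, 2], [3]].
Insert 7: appended to row 1. P = [[1, 6, 7], [2]], Q = [[1, 2, 4], [3]].
Insert 5: 5 bumps 6 from row 1; 6 appends to row 2. P = [[1, 5, 7], [2, 6]], Q = [[1, 2, 4], [3, 5]].
Insert 4: 4 bumps 5 from row 1; 5 bumps 6 from row 2; 6 starts row 3. P = [[1, 4, 7], [2, 5], [6]], Q = [[1, 2, 4], [3, 5], [6]].
Insert 3: 3 bumps 4 from row 1; 4 bumps 5 from row 2; 5 bumps 6 from row 3; 6 starts row 4. P = [[1, 3, 7], [2, 4], [5], [6]], Q = [[1, 2, 4], [3, 5], [6], [7]].

So P = [[1, 3, 7], [2, 4], [5], [6]], Q = [[1, 2, 4], [3, 5], [6], [7]].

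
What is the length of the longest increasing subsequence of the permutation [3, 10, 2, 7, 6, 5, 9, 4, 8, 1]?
3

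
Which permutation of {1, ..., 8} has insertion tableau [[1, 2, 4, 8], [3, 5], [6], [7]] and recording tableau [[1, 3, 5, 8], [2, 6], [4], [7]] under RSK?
7 1 3 2 6 5 4 8

Reverse the RSK construction: for i from n down to 1, find the cell of Q containing i, remove the entry at that cell from P, and reverse-bump it up through P; the value ejected from row 1 is w(i).

Step i=8: Q has 8 at row 1, column 4; remove that cell from P, ejecting 8. So w(8) = 8. P is now [[1, 2, 4], [3, 5], [6], [7]].
Step i=7: Q has 7 at row 4, column 1; remove 7 from row 4 of P and reverse-bump: 7 enters row 3 and ejects 6; 6 enters row 2 and ejects 5; 5 enters row 1 and ejects 4. So w(7) = 4. P is now [[1, 2, 5], [3, 6], [7]].
Step i=6: Q has 6 at row 2, column 2; remove 6 from row 2 of P and reverse-bump: 6 enters row 1 and ejects 5. So w(6) = 5. P is now [[1, 2, 6], [3], [7]].
Step i=5: Q has 5 at row 1, column 3; remove that cell from P, ejecting 6. So w(5) = 6. P is now [[1, 2], [3], [7]].
Step i=4: Q has 4 at row 3, column 1; remove 7 from row 3 of P and reverse-bump: 7 enters row 2 and ejects 3; 3 enters row 1 and ejects 2. So w(4) = 2. P is now [[1, 3], [7]].
Step i=3: Q has 3 at row 1, column 2; remove that cell from P, ejecting 3. So w(3) = 3. P is now [[1], [7]].
Step i=2: Q has 2 at row 2, column 1; remove 7 from row 2 of P and reverse-bump: 7 enters row 1 and ejects 1. So w(2) = 1. P is now [[7]].
Step i=1: Q has 1 at row 1, column 1; remove that cell from P, ejecting 7. So w(1) = 7. P is now [].

So w = 7 1 3 2 6 5 4 8.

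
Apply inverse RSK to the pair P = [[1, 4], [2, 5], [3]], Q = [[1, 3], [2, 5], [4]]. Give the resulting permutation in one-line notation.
3 2 5 1 4

Reverse the RSK construction: for i from n down to 1, find the cell of Q containing i, remove the entry at that cell from P, and reverse-bump it up through P; the value ejected from row 1 is w(i).

Step i=5: Q has 5 at row 2, column 2; remove 5 from row 2 of P and reverse-bump: 5 enters row 1 and ejects 4. So w(5) = 4. P is now [[1, 5], [2], [3]].
Step i=4: Q has 4 at row 3, column 1; remove 3 from row 3 of P and reverse-bump: 3 enters row 2 and ejects 2; 2 enters row 1 and ejects 1. So w(4) = 1. P is now [[2, 5], [3]].
Step i=3: Q has 3 at row 1, column 2; remove that cell from P, ejecting 5. So w(3) = 5. P is now [[2], [3]].
Step i=2: Q has 2 at row 2, column 1; remove 3 from row 2 of P and reverse-bump: 3 enters row 1 and ejects 2. So w(2) = 2. P is now [[3]].
Step i=1: Q has 1 at row 1, column 1; remove that cell from P, ejecting 3. So w(1) = 3. P is now [].

So w = 3 2 5 1 4.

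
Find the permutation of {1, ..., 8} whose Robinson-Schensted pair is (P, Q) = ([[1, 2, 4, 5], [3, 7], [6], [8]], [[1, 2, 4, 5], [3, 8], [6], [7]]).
1 8 3 6 7 4 2 5

Reverse the RSK construction: for i from n down to 1, find the cell of Q containing i, remove the entry at that cell from P, and reverse-bump it up through P; the value ejected from row 1 is w(i).

Step i=8: Q has 8 at row 2, column 2; remove 7 from row 2 of P and reverse-bump: 7 enters row 1 and ejects 5. So w(8) = 5. P is now [[1, 2, 4, 7], [3], [6], [8]].
Step i=7: Q has 7 at row 4, column 1; remove 8 from row 4 of P and reverse-bump: 8 enters row 3 and ejects 6; 6 enters row 2 and ejects 3; 3 enters row 1 and ejects 2. So w(7) = 2. P is now [[1, 3, 4, 7], [6], [8]].
Step i=6: Q has 6 at row 3, column 1; remove 8 from row 3 of P and reverse-bump: 8 enters row 2 and ejects 6; 6 enters row 1 and ejects 4. So w(6) = 4. P is now [[1, 3, 6, 7], [8]].
Step i=5: Q has 5 at row 1, column 4; remove that cell from P, ejecting 7. So w(5) = 7. P is now [[1, 3, 6], [8]].
Step i=4: Q has 4 at row 1, column 3; remove that cell from P, ejecting 6. So w(4) = 6. P is now [[1, 3], [8]].
Step i=3: Q has 3 at row 2, column 1; remove 8 from row 2 of P and reverse-bump: 8 enters row 1 and ejects 3. So w(3) = 3. P is now [[1, 8]].
Step i=2: Q has 2 at row 1, column 2; remove that cell from P, ejecting 8. So w(2) = 8. P is now [[1]].
Step i=1: Q has 1 at row 1, column 1; remove that cell from P, ejecting 1. So w(1) = 1. P is now [].

So w = 1 8 3 6 7 4 2 5.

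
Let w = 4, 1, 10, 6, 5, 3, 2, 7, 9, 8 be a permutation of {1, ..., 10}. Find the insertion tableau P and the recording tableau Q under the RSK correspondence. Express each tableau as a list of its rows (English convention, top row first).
P = [[1, 2, 7, 8], [3, 5, 9], [4], [6], [10]], Q = [[1, 3, 8, 9], [2, 4, 10], [5], [6], [7]]

Insert each entry of the permutation into P by Schensted row insertion, recording in Q the position of each new cell.

Insert 4: appended to row 1. P = [[4]], Q = [[1]].
Insert 1: 1 bumps 4 from row 1; 4 starts row 2. P = [[1], [4]], Q = [[1], [2]].
Insert 10: appended to row 1. P = [[1, 10], [4]], Q = [[1, 3], [2]].
Insert 6: 6 bumps 10 from row 1; 10 appends to row 2. P = [[1, 6], [4, 10]], Q = [[1, 3], [2, 4]].
Insert 5: 5 bumps 6 from row 1; 6 bumps 10 from row 2; 10 starts row 3. P = [[1, 5], [4, 6], [10]], Q = [[1, 3], [2, 4], [5]].
Insert 3: 3 bumps 5 from row 1; 5 bumps 6 from row 2; 6 bumps 10 from row 3; 10 starts row 4. P = [[1, 3], [4, 5], [6], [10]], Q = [[1, 3], [2, 4], [5], [6]].
Insert 2: 2 bumps 3 from row 1; 3 bumps 4 from row 2; 4 bumps 6 from row 3; 6 bumps 10 from row 4; 10 starts row 5. P = [[1, 2], [3, 5], [4], [6], [10]], Q = [[1, 3], [2, 4], [5], [6], [7]].
Insert 7: appended to row 1. P = [[1, 2, 7], [3, 5], [4], [6], [10]], Q = [[1, 3, 8], [2, 4], [5], [6], [7]].
Insert 9: appended to row 1. P = [[1, 2, 7, 9], [3, 5], [4], [6], [10]], Q = [[1, 3, 8, 9], [2, 4], [5], [6], [7]].
Insert 8: 8 bumps 9 from row 1; 9 appends to row 2. P = [[1, 2, 7, 8], [3, 5, 9], [4], [6], [10]], Q = [[1, 3, 8, 9], [2, 4, 10], [5], [6], [7]].

So P = [[1, 2, 7, 8], [3, 5, 9], [4], [6], [10]], Q = [[1, 3, 8, 9], [2, 4, 10], [5], [6], [7]].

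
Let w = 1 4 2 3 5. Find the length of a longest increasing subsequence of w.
4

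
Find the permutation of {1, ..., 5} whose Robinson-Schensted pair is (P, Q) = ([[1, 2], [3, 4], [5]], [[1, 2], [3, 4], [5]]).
3 5 1 4 2

Reverse the RSK construction: for i from n down to 1, find the cell of Q containing i, remove the entry at that cell from P, and reverse-bump it up through P; the value ejected from row 1 is w(i).

Step i=5: Q has 5 at row 3, column 1; remove 5 from row 3 of P and reverse-bump: 5 enters row 2 and ejects 4; 4 enters row 1 and ejects 2. So w(5) = 2. P is now [[1, 4], [3, 5]].
Step i=4: Q has 4 at row 2, column 2; remove 5 from row 2 of P and reverse-bump: 5 enters row 1 and ejects 4. So w(4) = 4. P is now [[1, 5], [3]].
Step i=3: Q has 3 at row 2, column 1; remove 3 from row 2 of P and reverse-bump: 3 enters row 1 and ejects 1. So w(3) = 1. P is now [[3, 5]].
Step i=2: Q has 2 at row 1, column 2; remove that cell from P, ejecting 5. So w(2) = 5. P is now [[3]].
Step i=1: Q has 1 at row 1, column 1; remove that cell from P, ejecting 3. So w(1) = 3. P is now [].

So w = 3 5 1 4 2.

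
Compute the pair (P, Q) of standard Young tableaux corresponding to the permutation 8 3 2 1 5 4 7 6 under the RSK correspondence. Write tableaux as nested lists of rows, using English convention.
P = [[1, 4, 6], [2, 5, 7], [3], [8]], Q = [[1, 5, 7], [2, 6, 8], [3], [4]]

Insert each entry of the permutation into P by Schensted row insertion, recording in Q the position of each new cell.

Insert 8: appended to row 1. P = [[8]], Q = [[1]].
Insert 3: 3 bumps 8 from row 1; 8 starts row 2. P = [[3], [8]], Q = [[1], [2]].
Insert 2: 2 bumps 3 from row 1; 3 bumps 8 from row 2; 8 starts row 3. P = [[2], [3], [8]], Q = [[1], [2], [3]].
Insert 1: 1 bumps 2 from row 1; 2 bumps 3 from row 2; 3 bumps 8 from row 3; 8 starts row 4. P = [[1], [2], [3], [8]], Q = [[1], [2], [3], [4]].
Insert 5: appended to row 1. P = [[1, 5], [2], [3], [8]], Q = [[1, 5], [2], [3], [4]].
Insert 4: 4 bumps 5 from row 1; 5 appends to row 2. P = [[1, 4], [2, 5], [3], [8]], Q = [[1, 5], [2, 6], [3], [4]].
Insert 7: appended to row 1. P = [[1, 4, 7], [2, 5], [3], [8]], Q = [[1, 5, 7], [2, 6], [3], [4]].
Insert 6: 6 bumps 7 from row 1; 7 appends to row 2. P = [[1, 4, 6], [2, 5, 7], [3], [8]], Q = [[1, 5, 7], [2, 6, 8], [3], [4]].

So P = [[1, 4, 6], [2, 5, 7], [3], [8]], Q = [[1, 5, 7], [2, 6, 8], [3], [4]].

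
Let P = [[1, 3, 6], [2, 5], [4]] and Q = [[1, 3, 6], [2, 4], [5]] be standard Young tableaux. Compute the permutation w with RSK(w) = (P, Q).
Reverse the RSK construction: for i from n down to 1, find the cell of Q containing i, remove the entry at that cell from P, and reverse-bump it up through P; the value ejected from row 1 is w(i).

Step i=6: Q has 6 at row 1, column 3; remove that cell from P, ejecting 6. So w(6) = 6. P is now [[1, 3], [2, 5], [4]].
Step i=5: Q has 5 at row 3, column 1; remove 4 from row 3 of P and reverse-bump: 4 enters row 2 and ejects 2; 2 enters row 1 and ejects 1. So w(5) = 1. P is now [[2, 3], [4, 5]].
Step i=4: Q has 4 at row 2, column 2; remove 5 from row 2 of P and reverse-bump: 5 enters row 1 and ejects 3. So w(4) = 3. P is now [[2, 5], [4]].
Step i=3: Q has 3 at row 1, column 2; remove that cell from P, ejecting 5. So w(3) = 5. P is now [[2], [4]].
Step i=2: Q has 2 at row 2, column 1; remove 4 from row 2 of P and reverse-bump: 4 enters row 1 and ejects 2. So w(2) = 2. P is now [[4]].
Step i=1: Q has 1 at row 1, column 1; remove that cell from P, ejecting 4. So w(1) = 4. P is now [].

So w = 4 2 5 3 1 6.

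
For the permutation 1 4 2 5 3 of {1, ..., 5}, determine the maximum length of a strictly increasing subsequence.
3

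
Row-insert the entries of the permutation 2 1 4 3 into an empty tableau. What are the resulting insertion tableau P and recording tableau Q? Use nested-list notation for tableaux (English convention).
P = [[1, 3], [2, 4]], Q = [[1, 3], [2, 4]]

Insert each entry of the permutation into P by Schensted row insertion, recording in Q the position of each new cell.

Insert 2: appended to row 1. P = [[2]].
Insert 1: 1 bumps 2 from row 1; 2 starts row 2. P = [[1], [2]].
Insert 4: appended to row 1. P = [[1, 4], [2]].
Insert 3: 3 bumps 4 from row 1; 4 appends to row 2. P = [[1, 3], [2, 4]].

So P = [[1, 3], [2, 4]], Q = [[1, 3], [2, 4]].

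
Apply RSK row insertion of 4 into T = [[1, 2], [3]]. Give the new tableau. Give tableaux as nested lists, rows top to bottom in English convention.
4 is larger than every entry of row 1, so it is appended to row 1. The new tableau is [[1, 2, 4], [3]].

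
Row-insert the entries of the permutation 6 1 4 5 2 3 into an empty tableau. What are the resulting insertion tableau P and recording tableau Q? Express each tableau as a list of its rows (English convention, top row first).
Insert each entry of the permutation into P by Schensted row insertion, recording in Q the position of each new cell.

Insert 6: appended to row 1. P = [[6]], Q = [[1]].
Insert 1: 1 bumps 6 from row 1; 6 starts row 2. P = [[1], [6]], Q = [[1], [2]].
Insert 4: appended to row 1. P = [[1, 4], [6]], Q = [[1, 3], [2]].
Insert 5: appended to row 1. P = [[1, 4, 5], [6]], Q = [[1, 3, 4], [2]].
Insert 2: 2 bumps 4 from row 1; 4 bumps 6 from row 2; 6 starts row 3. P = [[1, 2, 5], [4], [6]], Q = [[1, 3, 4], [2], [5]].
Insert 3: 3 bumps 5 from row 1; 5 appends to row 2. P = [[1, 2, 3], [4, 5], [6]], Q = [[1, 3, 4], [2, 6], [5]].

So P = [[1, 2, 3], [4, 5], [6]], Q = [[1, 3, 4], [2, 6], [5]].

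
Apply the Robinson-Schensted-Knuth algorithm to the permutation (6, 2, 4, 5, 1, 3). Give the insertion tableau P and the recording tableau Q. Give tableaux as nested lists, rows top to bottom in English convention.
P = [[1, 3, 5], [2, 4], [6]], Q = [[1, 3, 4], [2, 6], [5]]

Insert each entry of the permutation into P by Schensted row insertion, recording in Q the position of each new cell.

After inserting 6: P = [[6]].
After inserting 2: P = [[2], [6]].
After inserting 4: P = [[2, 4], [6]].
After inserting 5: P = [[2, 4, 5], [6]].
After inserting 1: P = [[1, 4, 5], [2], [6]].
After inserting 3: P = [[1, 3, 5], [2, 4], [6]].

So P = [[1, 3, 5], [2, 4], [6]], Q = [[1, 3, 4], [2, 6], [5]].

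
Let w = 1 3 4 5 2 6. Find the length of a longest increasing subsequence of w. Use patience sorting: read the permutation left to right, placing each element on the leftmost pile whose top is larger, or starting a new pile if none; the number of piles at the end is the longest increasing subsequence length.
5

1: new pile. tops = [1]
3: new pile. tops = [1, 3]
4: new pile. tops = [1, 3, 4]
5: new pile. tops = [1, 3, 4, 5]
2: onto pile 2 (replacing 3). tops = [1, 2, 4, 5]
6: new pile. tops = [1, 2, 4, 5, 6]

5 piles, so the longest increasing subsequence has length 5.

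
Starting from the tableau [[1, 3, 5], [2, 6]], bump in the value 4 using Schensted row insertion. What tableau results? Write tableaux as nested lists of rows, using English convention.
[[1, 3, 4], [2, 5], [6]]

In row 1, 4 replaces 5 (the leftmost entry greater than 4); 5 is bumped to row 2. In row 2, 5 replaces 6 (the leftmost entry greater than 5); 6 is bumped to row 3. 6 starts a new row 3. The new tableau is [[1, 3, 4], [2, 5], [6]].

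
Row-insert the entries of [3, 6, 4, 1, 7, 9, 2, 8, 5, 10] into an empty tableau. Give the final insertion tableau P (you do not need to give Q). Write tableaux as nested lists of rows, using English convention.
Insert 3: appended to row 1. P = [[3]].
Insert 6: appended to row 1. P = [[3, 6]].
Insert 4: 4 bumps 6 from row 1; 6 starts row 2. P = [[3, 4], [6]].
Insert 1: 1 bumps 3 from row 1; 3 bumps 6 from row 2; 6 starts row 3. P = [[1, 4], [3], [6]].
Insert 7: appended to row 1. P = [[1, 4, 7], [3], [6]].
Insert 9: appended to row 1. P = [[1, 4, 7, 9], [3], [6]].
Insert 2: 2 bumps 4 from row 1; 4 appends to row 2. P = [[1, 2, 7, 9], [3, 4], [6]].
Insert 8: 8 bumps 9 from row 1; 9 appends to row 2. P = [[1, 2, 7, 8], [3, 4, 9], [6]].
Insert 5: 5 bumps 7 from row 1; 7 bumps 9 from row 2; 9 appends to row 3. P = [[1, 2, 5, 8], [3, 4, 7], [6, 9]].
Insert 10: appended to row 1. P = [[1, 2, 5, 8, 10], [3, 4, 7], [6, 9]].

So P = [[1, 2, 5, 8, 10], [3, 4, 7], [6, 9]].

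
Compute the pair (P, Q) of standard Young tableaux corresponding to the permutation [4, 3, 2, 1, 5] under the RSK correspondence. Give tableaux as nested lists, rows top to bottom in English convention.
Insert each entry of the permutation into P by Schensted row insertion, recording in Q the position of each new cell.

Insert 4: appended to row 1. P = [[4]], Q = [[1]].
Insert 3: 3 bumps 4 from row 1; 4 starts row 2. P = [[3], [4]], Q = [[1], [2]].
Insert 2: 2 bumps 3 from row 1; 3 bumps 4 from row 2; 4 starts row 3. P = [[2], [3], [4]], Q = [[1], [2], [3]].
Insert 1: 1 bumps 2 from row 1; 2 bumps 3 from row 2; 3 bumps 4 from row 3; 4 starts row 4. P = [[1], [2], [3], [4]], Q = [[1], [2], [3], [4]].
Insert 5: appended to row 1. P = [[1, 5], [2], [3], [4]], Q = [[1, 5], [2], [3], [4]].

So P = [[1, 5], [2], [3], [4]], Q = [[1, 5], [2], [3], [4]].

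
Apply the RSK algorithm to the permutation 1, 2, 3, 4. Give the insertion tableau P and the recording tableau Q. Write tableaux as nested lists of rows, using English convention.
Insert each entry of the permutation into P by Schensted row insertion, recording in Q the position of each new cell.

After inserting 1: P = [[1]].
After inserting 2: P = [[1, 2]].
After inserting 3: P = [[1, 2, 3]].
After inserting 4: P = [[1, 2, 3, 4]].

So P = [[1, 2, 3, 4]], Q = [[1, 2, 3, 4]].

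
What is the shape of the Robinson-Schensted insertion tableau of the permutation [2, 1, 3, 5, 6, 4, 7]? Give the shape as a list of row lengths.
Row-insert each entry into an empty tableau.

After inserting 2: P = [[2]].
After inserting 1: P = [[1], [2]].
After inserting 3: P = [[1, 3], [2]].
After inserting 5: P = [[1, 3, 5], [2]].
After inserting 6: P = [[1, 3, 5, 6], [2]].
After inserting 4: P = [[1, 3, 4, 6], [2, 5]].
After inserting 7: P = [[1, 3, 4, 6, 7], [2, 5]].

The final insertion tableau P = [[1, 3, 4, 6, 7], [2, 5]] has shape [5, 2].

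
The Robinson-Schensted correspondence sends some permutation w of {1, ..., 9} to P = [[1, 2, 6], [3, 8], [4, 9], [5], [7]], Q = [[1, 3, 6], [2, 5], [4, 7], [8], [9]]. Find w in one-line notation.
7 5 9 1 4 8 6 3 2

Reverse the RSK construction: for i from n down to 1, find the cell of Q containing i, remove the entry at that cell from P, and reverse-bump it up through P; the value ejected from row 1 is w(i).

Step i=9: Q has 9 at row 5, column 1; remove 7 from row 5 of P and reverse-bump: 7 enters row 4 and ejects 5; 5 enters row 3 and ejects 4; 4 enters row 2 and ejects 3; 3 enters row 1 and ejects 2. So w(9) = 2. P is now [[1, 3, 6], [4, 8], [5, 9], [7]].
Step i=8: Q has 8 at row 4, column 1; remove 7 from row 4 of P and reverse-bump: 7 enters row 3 and ejects 5; 5 enters row 2 and ejects 4; 4 enters row 1 and ejects 3. So w(8) = 3. P is now [[1, 4, 6], [5, 8], [7, 9]].
Step i=7: Q has 7 at row 3, column 2; remove 9 from row 3 of P and reverse-bump: 9 enters row 2 and ejects 8; 8 enters row 1 and ejects 6. So w(7) = 6. P is now [[1, 4, 8], [5, 9], [7]].
Step i=6: Q has 6 at row 1, column 3; remove that cell from P, ejecting 8. So w(6) = 8. P is now [[1, 4], [5, 9], [7]].
Step i=5: Q has 5 at row 2, column 2; remove 9 from row 2 of P and reverse-bump: 9 enters row 1 and ejects 4. So w(5) = 4. P is now [[1, 9], [5], [7]].
Step i=4: Q has 4 at row 3, column 1; remove 7 from row 3 of P and reverse-bump: 7 enters row 2 and ejects 5; 5 enters row 1 and ejects 1. So w(4) = 1. P is now [[5, 9], [7]].
Step i=3: Q has 3 at row 1, column 2; remove that cell from P, ejecting 9. So w(3) = 9. P is now [[5], [7]].
Step i=2: Q has 2 at row 2, column 1; remove 7 from row 2 of P and reverse-bump: 7 enters row 1 and ejects 5. So w(2) = 5. P is now [[7]].
Step i=1: Q has 1 at row 1, column 1; remove that cell from P, ejecting 7. So w(1) = 7. P is now [].

So w = 7 5 9 1 4 8 6 3 2.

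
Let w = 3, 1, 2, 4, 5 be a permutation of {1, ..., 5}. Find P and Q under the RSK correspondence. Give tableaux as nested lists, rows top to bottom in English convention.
Insert each entry of the permutation into P by Schensted row insertion, recording in Q the position of each new cell.

Insert 3: appended to row 1. P = [[3]].
Insert 1: 1 bumps 3 from row 1; 3 starts row 2. P = [[1], [3]].
Insert 2: appended to row 1. P = [[1, 2], [3]].
Insert 4: appended to row 1. P = [[1, 2, 4], [3]].
Insert 5: appended to row 1. P = [[1, 2, 4, 5], [3]].

So P = [[1, 2, 4, 5], [3]], Q = [[1, 3, 4, 5], [2]].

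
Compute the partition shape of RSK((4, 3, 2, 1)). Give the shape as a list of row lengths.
Row-insert each entry into an empty tableau.

After inserting 4: P = [[4]].
After inserting 3: P = [[3], [4]].
After inserting 2: P = [[2], [3], [4]].
After inserting 1: P = [[1], [2], [3], [4]].

The final insertion tableau P = [[1], [2], [3], [4]] has shape [1, 1, 1, 1].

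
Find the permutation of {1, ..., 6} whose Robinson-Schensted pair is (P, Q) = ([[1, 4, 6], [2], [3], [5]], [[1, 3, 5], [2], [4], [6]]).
5 3 4 2 6 1

Reverse RSK: for i = n, n-1, ..., 1, locate i in Q, remove the corresponding corner cell from P, and reverse-bump its entry up through P; the value ejected from row 1 is w(i).

So w = 5 3 4 2 6 1.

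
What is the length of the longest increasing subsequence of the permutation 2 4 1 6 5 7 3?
4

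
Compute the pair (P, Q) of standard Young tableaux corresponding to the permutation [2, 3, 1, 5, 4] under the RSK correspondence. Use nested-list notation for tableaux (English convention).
P = [[1, 3, 4], [2, 5]], Q = [[1, 2, 4], [3, 5]]

Insert each entry of the permutation into P by Schensted row insertion, recording in Q the position of each new cell.

After inserting 2: P = [[2]].
After inserting 3: P = [[2, 3]].
After inserting 1: P = [[1, 3], [2]].
After inserting 5: P = [[1, 3, 5], [2]].
After inserting 4: P = [[1, 3, 4], [2, 5]].

So P = [[1, 3, 4], [2, 5]], Q = [[1, 2, 4], [3, 5]].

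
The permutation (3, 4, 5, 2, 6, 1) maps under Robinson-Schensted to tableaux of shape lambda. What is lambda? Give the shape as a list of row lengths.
Row-insert each entry into an empty tableau.

After inserting 3: P = [[3]].
After inserting 4: P = [[3, 4]].
After inserting 5: P = [[3, 4, 5]].
After inserting 2: P = [[2, 4, 5], [3]].
After inserting 6: P = [[2, 4, 5, 6], [3]].
After inserting 1: P = [[1, 4, 5, 6], [2], [3]].

The final insertion tableau P = [[1, 4, 5, 6], [2], [3]] has shape [4, 1, 1].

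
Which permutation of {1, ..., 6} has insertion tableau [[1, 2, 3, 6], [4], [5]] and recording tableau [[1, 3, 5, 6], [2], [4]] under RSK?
Reverse the RSK construction: for i from n down to 1, find the cell of Q containing i, remove the entry at that cell from P, and reverse-bump it up through P; the value ejected from row 1 is w(i).

Step i=6: Q has 6 at row 1, column 4; remove that cell from P, ejecting 6. So w(6) = 6. P is now [[1, 2, 3], [4], [5]].
Step i=5: Q has 5 at row 1, column 3; remove that cell from P, ejecting 3. So w(5) = 3. P is now [[1, 2], [4], [5]].
Step i=4: Q has 4 at row 3, column 1; remove 5 from row 3 of P and reverse-bump: 5 enters row 2 and ejects 4; 4 enters row 1 and ejects 2. So w(4) = 2. P is now [[1, 4], [5]].
Step i=3: Q has 3 at row 1, column 2; remove that cell from P, ejecting 4. So w(3) = 4. P is now [[1], [5]].
Step i=2: Q has 2 at row 2, column 1; remove 5 from row 2 of P and reverse-bump: 5 enters row 1 and ejects 1. So w(2) = 1. P is now [[5]].
Step i=1: Q has 1 at row 1, column 1; remove that cell from P, ejecting 5. So w(1) = 5. P is now [].

So w = 5 1 4 2 3 6.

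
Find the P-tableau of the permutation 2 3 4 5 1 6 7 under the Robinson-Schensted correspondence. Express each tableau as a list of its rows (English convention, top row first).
P = [[1, 3, 4, 5, 6, 7], [2]]

Insert 2: appended to row 1. P = [[2]].
Insert 3: appended to row 1. P = [[2, 3]].
Insert 4: appended to row 1. P = [[2, 3, 4]].
Insert 5: appended to row 1. P = [[2, 3, 4, 5]].
Insert 1: 1 bumps 2 from row 1; 2 starts row 2. P = [[1, 3, 4, 5], [2]].
Insert 6: appended to row 1. P = [[1, 3, 4, 5, 6], [2]].
Insert 7: appended to row 1. P = [[1, 3, 4, 5, 6, 7], [2]].

So P = [[1, 3, 4, 5, 6, 7], [2]].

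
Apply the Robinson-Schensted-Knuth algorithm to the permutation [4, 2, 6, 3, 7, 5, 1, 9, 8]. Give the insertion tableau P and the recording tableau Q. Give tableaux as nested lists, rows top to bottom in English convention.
Insert each entry of the permutation into P by Schensted row insertion, recording in Q the position of each new cell.

Insert 4: appended to row 1. P = [[4]], Q = [[1]].
Insert 2: 2 bumps 4 from row 1; 4 starts row 2. P = [[2], [4]], Q = [[1], [2]].
Insert 6: appended to row 1. P = [[2, 6], [4]], Q = [[1, 3], [2]].
Insert 3: 3 bumps 6 from row 1; 6 appends to row 2. P = [[2, 3], [4, 6]], Q = [[1, 3], [2, 4]].
Insert 7: appended to row 1. P = [[2, 3, 7], [4, 6]], Q = [[1, 3, 5], [2, 4]].
Insert 5: 5 bumps 7 from row 1; 7 appends to row 2. P = [[2, 3, 5], [4, 6, 7]], Q = [[1, 3, 5], [2, 4, 6]].
Insert 1: 1 bumps 2 from row 1; 2 bumps 4 from row 2; 4 starts row 3. P = [[1, 3, 5], [2, 6, 7], [4]], Q = [[1, 3, 5], [2, 4, 6], [7]].
Insert 9: appended to row 1. P = [[1, 3, 5, 9], [2, 6, 7], [4]], Q = [[1, 3, 5, 8], [2, 4, 6], [7]].
Insert 8: 8 bumps 9 from row 1; 9 appends to row 2. P = [[1, 3, 5, 8], [2, 6, 7, 9], [4]], Q = [[1, 3, 5, 8], [2, 4, 6, 9], [7]].

So P = [[1, 3, 5, 8], [2, 6, 7, 9], [4]], Q = [[1, 3, 5, 8], [2, 4, 6, 9], [7]].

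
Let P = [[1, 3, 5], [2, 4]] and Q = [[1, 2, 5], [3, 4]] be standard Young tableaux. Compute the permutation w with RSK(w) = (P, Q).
Reverse the RSK construction: for i from n down to 1, find the cell of Q containing i, remove the entry at that cell from P, and reverse-bump it up through P; the value ejected from row 1 is w(i).

Step i=5: Q has 5 at row 1, column 3; remove that cell from P, ejecting 5. So w(5) = 5. P is now [[1, 3], [2, 4]].
Step i=4: Q has 4 at row 2, column 2; remove 4 from row 2 of P and reverse-bump: 4 enters row 1 and ejects 3. So w(4) = 3. P is now [[1, 4], [2]].
Step i=3: Q has 3 at row 2, column 1; remove 2 from row 2 of P and reverse-bump: 2 enters row 1 and ejects 1. So w(3) = 1. P is now [[2, 4]].
Step i=2: Q has 2 at row 1, column 2; remove that cell from P, ejecting 4. So w(2) = 4. P is now [[2]].
Step i=1: Q has 1 at row 1, column 1; remove that cell from P, ejecting 2. So w(1) = 2. P is now [].

So w = 2 4 1 3 5.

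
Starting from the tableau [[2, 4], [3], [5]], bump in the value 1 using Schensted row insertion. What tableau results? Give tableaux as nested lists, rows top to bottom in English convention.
In row 1, 1 replaces 2 (the leftmost entry greater than 1); 2 is bumped to row 2. In row 2, 2 replaces 3 (the leftmost entry greater than 2); 3 is bumped to row 3. In row 3, 3 replaces 5 (the leftmost entry greater than 3); 5 is bumped to row 4. 5 starts a new row 4. The new tableau is [[1, 4], [2], [3], [5]].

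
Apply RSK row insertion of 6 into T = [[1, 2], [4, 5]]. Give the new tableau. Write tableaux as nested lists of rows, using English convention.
6 is larger than every entry of row 1, so it is appended to row 1. The new tableau is [[1, 2, 6], [4, 5]].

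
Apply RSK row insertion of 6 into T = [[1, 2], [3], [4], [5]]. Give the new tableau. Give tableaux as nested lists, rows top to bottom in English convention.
[[1, 2, 6], [3], [4], [5]]

6 is larger than every entry of row 1, so it is appended to row 1. The new tableau is [[1, 2, 6], [3], [4], [5]].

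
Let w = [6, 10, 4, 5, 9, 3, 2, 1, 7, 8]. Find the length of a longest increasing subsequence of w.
4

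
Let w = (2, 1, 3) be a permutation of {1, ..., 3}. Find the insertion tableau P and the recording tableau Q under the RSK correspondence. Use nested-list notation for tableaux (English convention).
P = [[1, 3], [2]], Q = [[1, 3], [2]]

Insert each entry of the permutation into P by Schensted row insertion, recording in Q the position of each new cell.

Insert 2: appended to row 1. P = [[2]].
Insert 1: 1 bumps 2 from row 1; 2 starts row 2. P = [[1], [2]].
Insert 3: appended to row 1. P = [[1, 3], [2]].

So P = [[1, 3], [2]], Q = [[1, 3], [2]].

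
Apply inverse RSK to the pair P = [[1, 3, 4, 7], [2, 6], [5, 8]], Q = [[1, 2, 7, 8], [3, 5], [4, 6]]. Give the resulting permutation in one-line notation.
Reverse the RSK construction: for i from n down to 1, find the cell of Q containing i, remove the entry at that cell from P, and reverse-bump it up through P; the value ejected from row 1 is w(i).

Step i=8: Q has 8 at row 1, column 4; remove that cell from P, ejecting 7. So w(8) = 7. P is now [[1, 3, 4], [2, 6], [5, 8]].
Step i=7: Q has 7 at row 1, column 3; remove that cell from P, ejecting 4. So w(7) = 4. P is now [[1, 3], [2, 6], [5, 8]].
Step i=6: Q has 6 at row 3, column 2; remove 8 from row 3 of P and reverse-bump: 8 enters row 2 and ejects 6; 6 enters row 1 and ejects 3. So w(6) = 3. P is now [[1, 6], [2, 8], [5]].
Step i=5: Q has 5 at row 2, column 2; remove 8 from row 2 of P and reverse-bump: 8 enters row 1 and ejects 6. So w(5) = 6. P is now [[1, 8], [2], [5]].
Step i=4: Q has 4 at row 3, column 1; remove 5 from row 3 of P and reverse-bump: 5 enters row 2 and ejects 2; 2 enters row 1 and ejects 1. So w(4) = 1. P is now [[2, 8], [5]].
Step i=3: Q has 3 at row 2, column 1; remove 5 from row 2 of P and reverse-bump: 5 enters row 1 and ejects 2. So w(3) = 2. P is now [[5, 8]].
Step i=2: Q has 2 at row 1, column 2; remove that cell from P, ejecting 8. So w(2) = 8. P is now [[5]].
Step i=1: Q has 1 at row 1, column 1; remove that cell from P, ejecting 5. So w(1) = 5. P is now [].

So w = 5 8 2 1 6 3 4 7.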